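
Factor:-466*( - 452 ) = 2^3*113^1 * 233^1  =  210632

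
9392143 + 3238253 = 12630396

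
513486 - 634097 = -120611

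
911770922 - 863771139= 47999783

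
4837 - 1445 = 3392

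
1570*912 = 1431840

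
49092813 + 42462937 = 91555750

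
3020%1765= 1255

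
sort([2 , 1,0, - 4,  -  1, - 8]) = [ - 8, - 4, - 1,0,1,2]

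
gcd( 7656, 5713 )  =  29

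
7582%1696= 798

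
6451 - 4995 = 1456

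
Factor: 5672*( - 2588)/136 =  - 1834892/17= - 2^2*17^(-1 ) * 647^1 * 709^1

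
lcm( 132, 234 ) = 5148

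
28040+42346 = 70386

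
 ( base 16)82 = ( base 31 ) 46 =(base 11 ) 109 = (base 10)130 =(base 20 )6a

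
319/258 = 319/258 = 1.24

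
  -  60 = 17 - 77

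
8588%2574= 866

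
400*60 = 24000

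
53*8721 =462213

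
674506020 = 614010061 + 60495959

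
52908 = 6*8818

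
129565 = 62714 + 66851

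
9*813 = 7317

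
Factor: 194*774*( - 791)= - 118773396 = - 2^2*3^2*7^1*43^1 * 97^1*113^1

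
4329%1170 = 819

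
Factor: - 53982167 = - 53982167^1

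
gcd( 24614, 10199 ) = 31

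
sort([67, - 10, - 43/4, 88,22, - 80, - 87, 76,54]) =[-87, - 80,-43/4,-10,22,54, 67,76,88]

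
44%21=2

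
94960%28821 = 8497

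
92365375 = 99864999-7499624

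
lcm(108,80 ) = 2160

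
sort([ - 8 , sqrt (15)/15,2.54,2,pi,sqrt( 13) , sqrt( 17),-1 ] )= [ - 8 ,-1,sqrt(15)/15,2, 2.54, pi,sqrt( 13 ), sqrt( 17)] 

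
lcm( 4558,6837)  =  13674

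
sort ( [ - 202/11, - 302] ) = [ - 302, - 202/11 ] 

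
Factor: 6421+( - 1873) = 4548 = 2^2*3^1*379^1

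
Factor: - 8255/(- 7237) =5^1*13^1*127^1*7237^( - 1 ) 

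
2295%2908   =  2295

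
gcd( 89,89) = 89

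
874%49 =41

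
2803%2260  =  543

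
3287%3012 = 275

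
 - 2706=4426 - 7132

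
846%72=54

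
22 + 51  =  73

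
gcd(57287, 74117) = 1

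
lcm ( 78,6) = 78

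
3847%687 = 412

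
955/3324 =955/3324  =  0.29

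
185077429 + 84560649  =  269638078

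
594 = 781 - 187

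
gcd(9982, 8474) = 2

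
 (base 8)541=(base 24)EH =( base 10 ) 353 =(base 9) 432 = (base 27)d2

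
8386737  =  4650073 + 3736664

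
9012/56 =2253/14 = 160.93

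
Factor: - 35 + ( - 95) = -130= -  2^1*5^1 *13^1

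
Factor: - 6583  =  -29^1*227^1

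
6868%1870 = 1258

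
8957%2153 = 345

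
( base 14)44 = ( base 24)2c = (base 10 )60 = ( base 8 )74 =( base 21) 2i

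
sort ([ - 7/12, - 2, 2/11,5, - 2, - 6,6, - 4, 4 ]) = [ - 6, -4 , - 2 , - 2, - 7/12,2/11 , 4, 5,  6] 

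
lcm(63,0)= 0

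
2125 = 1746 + 379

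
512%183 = 146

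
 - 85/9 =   -  10 + 5/9 = - 9.44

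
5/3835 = 1/767 = 0.00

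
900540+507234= 1407774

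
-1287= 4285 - 5572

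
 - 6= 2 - 8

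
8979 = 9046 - 67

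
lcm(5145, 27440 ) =82320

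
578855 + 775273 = 1354128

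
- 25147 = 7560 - 32707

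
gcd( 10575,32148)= 423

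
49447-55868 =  - 6421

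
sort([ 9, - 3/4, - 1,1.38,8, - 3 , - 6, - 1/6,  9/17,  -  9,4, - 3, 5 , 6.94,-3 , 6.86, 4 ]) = [ - 9, -6, - 3, - 3, - 3, -1,  -  3/4, - 1/6, 9/17, 1.38 , 4,4,5,6.86, 6.94,8 , 9 ] 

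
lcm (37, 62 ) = 2294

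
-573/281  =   - 3 + 270/281 = - 2.04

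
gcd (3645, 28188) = 243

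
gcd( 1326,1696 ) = 2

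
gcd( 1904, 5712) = 1904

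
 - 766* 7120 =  - 5453920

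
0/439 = 0 =0.00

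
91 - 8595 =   -  8504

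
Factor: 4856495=5^1*7^1* 19^1*  67^1*109^1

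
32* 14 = 448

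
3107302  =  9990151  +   - 6882849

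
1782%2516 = 1782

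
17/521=17/521= 0.03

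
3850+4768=8618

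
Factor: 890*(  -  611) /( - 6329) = 2^1*5^1*13^1*47^1*89^1  *6329^( -1)  =  543790/6329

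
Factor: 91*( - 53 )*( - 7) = 33761 = 7^2*13^1*53^1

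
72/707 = 72/707 = 0.10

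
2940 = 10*294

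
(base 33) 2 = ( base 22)2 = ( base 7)2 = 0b10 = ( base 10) 2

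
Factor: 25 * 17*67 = 5^2*17^1*67^1 = 28475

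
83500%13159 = 4546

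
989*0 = 0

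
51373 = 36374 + 14999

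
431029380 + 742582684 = 1173612064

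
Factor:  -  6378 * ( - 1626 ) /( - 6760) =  - 2^( - 1 )*3^2*5^ ( - 1 ) * 13^( - 2 )*271^1*1063^1 = - 2592657/1690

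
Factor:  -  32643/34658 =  - 2^( - 1) * 3^4*43^(- 1) = - 81/86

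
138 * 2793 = 385434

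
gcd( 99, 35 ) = 1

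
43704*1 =43704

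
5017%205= 97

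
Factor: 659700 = 2^2 *3^2*5^2*733^1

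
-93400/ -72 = 1297 + 2/9 =1297.22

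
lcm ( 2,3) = 6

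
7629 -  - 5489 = 13118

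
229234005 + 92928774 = 322162779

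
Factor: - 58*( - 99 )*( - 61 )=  - 2^1*3^2*11^1*29^1*61^1  =  - 350262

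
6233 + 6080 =12313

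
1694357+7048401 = 8742758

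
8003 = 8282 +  - 279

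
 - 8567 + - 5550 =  - 14117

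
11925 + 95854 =107779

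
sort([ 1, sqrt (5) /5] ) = [sqrt( 5 )/5,1]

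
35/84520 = 7/16904 = 0.00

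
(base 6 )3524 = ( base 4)31030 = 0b1101001100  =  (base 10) 844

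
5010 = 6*835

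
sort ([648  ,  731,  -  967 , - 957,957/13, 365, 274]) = [ - 967,-957, 957/13,274,365,648, 731] 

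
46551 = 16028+30523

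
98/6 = 49/3 =16.33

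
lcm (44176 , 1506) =132528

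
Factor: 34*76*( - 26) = -2^4*13^1 * 17^1* 19^1   =  -67184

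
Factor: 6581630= 2^1*5^1*11^1*59833^1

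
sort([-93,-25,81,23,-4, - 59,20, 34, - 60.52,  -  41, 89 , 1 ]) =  [ - 93, - 60.52,- 59, - 41, - 25, - 4, 1 , 20,23 , 34, 81, 89 ]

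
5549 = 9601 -4052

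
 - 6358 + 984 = - 5374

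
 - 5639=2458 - 8097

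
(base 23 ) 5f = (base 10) 130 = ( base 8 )202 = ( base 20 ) 6A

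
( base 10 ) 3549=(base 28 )4EL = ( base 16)ddd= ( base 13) 1800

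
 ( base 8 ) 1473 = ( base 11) 692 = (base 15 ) 3A2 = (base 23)1cm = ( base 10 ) 827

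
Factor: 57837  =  3^1*13^1 * 1483^1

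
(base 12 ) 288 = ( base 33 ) bt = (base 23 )h1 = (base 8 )610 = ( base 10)392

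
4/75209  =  4/75209  =  0.00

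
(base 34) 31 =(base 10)103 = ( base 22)4f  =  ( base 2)1100111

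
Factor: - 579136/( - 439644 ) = 144784/109911= 2^4*3^( - 1 )*9049^1*36637^ ( - 1)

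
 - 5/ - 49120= 1/9824 = 0.00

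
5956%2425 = 1106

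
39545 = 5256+34289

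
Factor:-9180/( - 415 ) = 1836/83 = 2^2 * 3^3*17^1*83^ ( - 1 )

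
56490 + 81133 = 137623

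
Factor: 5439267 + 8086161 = 2^2 * 3^1 * 7^1*161017^1 = 13525428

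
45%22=1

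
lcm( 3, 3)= 3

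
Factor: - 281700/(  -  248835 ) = 2^2*3^1*5^1*53^( - 1) = 60/53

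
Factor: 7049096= 2^3*277^1*3181^1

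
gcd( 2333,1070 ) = 1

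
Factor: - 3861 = - 3^3*11^1*13^1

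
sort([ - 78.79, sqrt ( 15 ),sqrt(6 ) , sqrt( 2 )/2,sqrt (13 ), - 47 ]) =[ - 78.79, - 47, sqrt(2 )/2, sqrt( 6), sqrt(13), sqrt(15)]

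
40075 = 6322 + 33753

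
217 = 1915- 1698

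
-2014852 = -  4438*454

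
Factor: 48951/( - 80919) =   -  49/81 = - 3^( -4)*7^2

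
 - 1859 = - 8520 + 6661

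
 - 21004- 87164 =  - 108168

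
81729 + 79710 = 161439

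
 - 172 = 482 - 654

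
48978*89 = 4359042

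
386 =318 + 68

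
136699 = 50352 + 86347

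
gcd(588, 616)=28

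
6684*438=2927592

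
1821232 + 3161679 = 4982911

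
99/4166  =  99/4166 = 0.02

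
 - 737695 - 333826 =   -  1071521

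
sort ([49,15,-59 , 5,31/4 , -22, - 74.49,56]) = [ - 74.49, - 59,-22, 5,31/4,15,49, 56] 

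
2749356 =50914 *54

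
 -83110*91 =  - 7563010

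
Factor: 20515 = 5^1* 11^1*373^1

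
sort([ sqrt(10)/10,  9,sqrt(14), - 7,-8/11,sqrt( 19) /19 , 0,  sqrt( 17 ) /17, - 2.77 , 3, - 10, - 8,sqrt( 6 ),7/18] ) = [ - 10, - 8,-7 , - 2.77,-8/11, 0,  sqrt (19) /19, sqrt( 17 ) /17,sqrt(10 ) /10,7/18,  sqrt( 6 ), 3,  sqrt(14 ), 9]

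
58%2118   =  58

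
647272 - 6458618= -5811346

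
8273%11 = 1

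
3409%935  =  604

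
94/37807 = 94/37807 = 0.00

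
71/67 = 71/67 = 1.06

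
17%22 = 17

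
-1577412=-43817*36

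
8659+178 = 8837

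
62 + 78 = 140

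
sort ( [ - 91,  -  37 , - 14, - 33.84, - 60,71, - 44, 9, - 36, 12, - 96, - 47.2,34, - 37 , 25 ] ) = [ - 96, - 91, - 60, - 47.2, - 44, - 37 ,- 37, - 36, - 33.84 ,- 14,9, 12 , 25,34,71]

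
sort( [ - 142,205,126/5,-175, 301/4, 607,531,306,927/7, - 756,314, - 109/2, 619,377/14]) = [ - 756, - 175, - 142, - 109/2, 126/5,377/14,301/4,927/7,205,306,314,531,607, 619]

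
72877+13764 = 86641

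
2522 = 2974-452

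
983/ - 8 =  - 983/8 = - 122.88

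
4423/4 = 1105 + 3/4 = 1105.75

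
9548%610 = 398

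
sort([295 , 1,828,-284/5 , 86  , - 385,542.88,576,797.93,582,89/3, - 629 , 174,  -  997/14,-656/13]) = [ - 629, - 385,  -  997/14, - 284/5, - 656/13, 1,89/3,86,174,295,542.88,576, 582,797.93, 828 ]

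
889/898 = 889/898=0.99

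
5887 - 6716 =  - 829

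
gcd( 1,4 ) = 1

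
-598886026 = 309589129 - 908475155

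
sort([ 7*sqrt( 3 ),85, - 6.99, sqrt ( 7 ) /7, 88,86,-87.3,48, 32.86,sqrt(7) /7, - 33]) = [ - 87.3,  -  33,  -  6.99, sqrt( 7)/7,sqrt(7 ) /7,7 * sqrt ( 3 ),32.86,  48,85, 86, 88 ] 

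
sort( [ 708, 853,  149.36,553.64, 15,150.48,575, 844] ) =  [15,149.36, 150.48,553.64,575,708,844,853]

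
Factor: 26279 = 11^1*2389^1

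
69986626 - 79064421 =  - 9077795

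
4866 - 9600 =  - 4734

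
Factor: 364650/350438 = 975/937= 3^1 * 5^2 * 13^1 * 937^( - 1)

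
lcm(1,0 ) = 0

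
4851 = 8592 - 3741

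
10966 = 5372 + 5594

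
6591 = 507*13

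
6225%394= 315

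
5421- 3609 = 1812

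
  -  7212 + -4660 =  - 11872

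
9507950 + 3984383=13492333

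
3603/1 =3603 = 3603.00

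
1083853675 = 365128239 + 718725436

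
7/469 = 1/67 =0.01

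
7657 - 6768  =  889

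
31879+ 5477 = 37356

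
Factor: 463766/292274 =317^( - 1 )*503^1 = 503/317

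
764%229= 77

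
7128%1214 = 1058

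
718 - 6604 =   -  5886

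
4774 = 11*434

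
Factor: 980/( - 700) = -7/5=-5^( - 1) * 7^1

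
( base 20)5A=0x6e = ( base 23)4i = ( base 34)38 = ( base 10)110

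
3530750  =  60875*58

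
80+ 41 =121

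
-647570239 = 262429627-909999866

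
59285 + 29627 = 88912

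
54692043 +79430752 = 134122795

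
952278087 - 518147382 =434130705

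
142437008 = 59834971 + 82602037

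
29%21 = 8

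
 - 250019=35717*( - 7 )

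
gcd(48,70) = 2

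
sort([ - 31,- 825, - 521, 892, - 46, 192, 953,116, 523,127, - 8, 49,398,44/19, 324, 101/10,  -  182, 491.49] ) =[ - 825,- 521, - 182,-46, - 31, -8,44/19,101/10, 49,116,  127,192,324 , 398,491.49,523,892, 953] 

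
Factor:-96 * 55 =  - 2^5 * 3^1*5^1 * 11^1 = -  5280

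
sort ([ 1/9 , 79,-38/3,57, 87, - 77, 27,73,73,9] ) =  [ - 77,- 38/3,1/9,9,27,57,73, 73,79,87 ] 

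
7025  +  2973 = 9998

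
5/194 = 5/194 = 0.03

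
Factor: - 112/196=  - 2^2*7^( - 1) = - 4/7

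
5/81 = 5/81 = 0.06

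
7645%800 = 445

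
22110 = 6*3685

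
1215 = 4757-3542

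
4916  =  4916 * 1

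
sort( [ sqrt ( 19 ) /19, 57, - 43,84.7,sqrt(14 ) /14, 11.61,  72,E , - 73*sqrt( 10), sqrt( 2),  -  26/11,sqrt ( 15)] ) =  [ - 73*sqrt ( 10), - 43,-26/11, sqrt( 19)/19, sqrt( 14 )/14,sqrt( 2 ), E, sqrt(15 ), 11.61,57, 72 , 84.7]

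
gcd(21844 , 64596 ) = 4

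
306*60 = 18360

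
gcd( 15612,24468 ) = 12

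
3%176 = 3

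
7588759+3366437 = 10955196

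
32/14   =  16/7 = 2.29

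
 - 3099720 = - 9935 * 312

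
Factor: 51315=3^1  *5^1*11^1 * 311^1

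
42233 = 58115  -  15882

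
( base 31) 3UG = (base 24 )6FD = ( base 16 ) ef5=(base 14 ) 1577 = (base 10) 3829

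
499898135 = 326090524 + 173807611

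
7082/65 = 108 + 62/65 = 108.95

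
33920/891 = 33920/891  =  38.07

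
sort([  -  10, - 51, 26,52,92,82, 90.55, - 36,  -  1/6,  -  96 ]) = [ - 96, - 51 , - 36,  -  10, - 1/6 , 26, 52,82,90.55,92 ]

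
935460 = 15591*60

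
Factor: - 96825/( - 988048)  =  2^(-4)*3^1*5^2*37^(- 1)*1291^1*1669^(- 1 ) 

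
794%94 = 42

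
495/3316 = 495/3316 = 0.15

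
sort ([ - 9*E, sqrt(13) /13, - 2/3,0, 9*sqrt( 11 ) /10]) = [ - 9 * E,  -  2/3, 0, sqrt(13)/13,9 *sqrt( 11 ) /10 ]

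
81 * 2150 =174150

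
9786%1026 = 552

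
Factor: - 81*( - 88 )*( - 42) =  - 2^4*3^5*7^1*11^1 = - 299376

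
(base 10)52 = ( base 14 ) 3a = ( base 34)1I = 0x34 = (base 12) 44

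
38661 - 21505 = 17156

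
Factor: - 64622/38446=- 79/47 = - 47^( - 1)*79^1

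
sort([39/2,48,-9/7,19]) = [-9/7,19, 39/2,48]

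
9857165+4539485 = 14396650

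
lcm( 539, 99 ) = 4851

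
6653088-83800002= - 77146914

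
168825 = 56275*3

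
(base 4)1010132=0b1000100011110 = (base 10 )4382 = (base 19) C2C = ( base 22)914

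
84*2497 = 209748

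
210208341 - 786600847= - 576392506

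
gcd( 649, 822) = 1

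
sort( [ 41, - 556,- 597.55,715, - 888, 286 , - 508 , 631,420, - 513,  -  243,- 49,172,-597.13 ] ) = [ - 888, - 597.55, - 597.13, - 556, -513, - 508 , - 243,- 49,41,172,286,420,631, 715]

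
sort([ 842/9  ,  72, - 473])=[-473, 72,842/9 ]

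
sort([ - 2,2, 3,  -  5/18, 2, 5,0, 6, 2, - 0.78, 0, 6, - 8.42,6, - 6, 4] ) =[ - 8.42, - 6, - 2,-0.78, - 5/18, 0 , 0, 2 , 2,2, 3, 4,5,6,6,6]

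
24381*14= 341334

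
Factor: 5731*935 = 5358485 = 5^1*11^2*17^1*521^1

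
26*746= 19396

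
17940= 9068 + 8872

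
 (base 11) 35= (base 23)1f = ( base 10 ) 38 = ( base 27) 1B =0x26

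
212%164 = 48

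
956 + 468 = 1424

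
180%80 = 20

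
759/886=759/886 = 0.86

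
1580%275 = 205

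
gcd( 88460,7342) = 2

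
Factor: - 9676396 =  - 2^2*19^1*127321^1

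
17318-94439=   -  77121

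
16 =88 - 72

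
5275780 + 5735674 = 11011454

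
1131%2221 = 1131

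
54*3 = 162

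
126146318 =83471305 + 42675013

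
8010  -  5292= 2718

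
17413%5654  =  451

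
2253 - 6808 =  - 4555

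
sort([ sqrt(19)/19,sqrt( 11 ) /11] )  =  [sqrt (19)/19, sqrt (11 )/11] 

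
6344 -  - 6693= 13037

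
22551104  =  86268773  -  63717669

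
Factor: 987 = 3^1 * 7^1*47^1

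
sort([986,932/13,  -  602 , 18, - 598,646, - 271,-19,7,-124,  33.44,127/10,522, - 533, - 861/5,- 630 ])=[- 630, - 602 , - 598, - 533, - 271, - 861/5 , - 124, - 19,  7, 127/10,18, 33.44,  932/13,522,646,986 ]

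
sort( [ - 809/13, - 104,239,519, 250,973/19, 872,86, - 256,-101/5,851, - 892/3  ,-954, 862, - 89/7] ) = [ - 954, - 892/3,  -  256, - 104, - 809/13 , - 101/5 , - 89/7, 973/19, 86,239 , 250,519 , 851,862,872]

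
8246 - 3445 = 4801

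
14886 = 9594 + 5292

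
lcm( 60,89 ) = 5340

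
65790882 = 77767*846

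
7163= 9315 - 2152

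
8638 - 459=8179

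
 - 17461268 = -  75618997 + 58157729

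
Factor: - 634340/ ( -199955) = 92/29 = 2^2* 23^1 * 29^( - 1)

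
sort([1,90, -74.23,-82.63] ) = [ - 82.63,  -  74.23,  1 , 90 ]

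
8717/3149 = 8717/3149 = 2.77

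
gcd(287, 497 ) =7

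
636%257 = 122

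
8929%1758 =139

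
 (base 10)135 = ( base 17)7g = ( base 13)A5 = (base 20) 6f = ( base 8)207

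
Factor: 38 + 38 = 2^2*19^1 =76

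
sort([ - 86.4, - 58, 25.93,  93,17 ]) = [- 86.4,-58, 17, 25.93, 93]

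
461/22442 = 461/22442 = 0.02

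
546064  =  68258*8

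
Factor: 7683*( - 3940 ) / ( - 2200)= 1513551/110 =2^(-1)*3^1*5^( - 1 )*11^(-1 )*13^1*197^2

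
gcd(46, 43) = 1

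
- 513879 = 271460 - 785339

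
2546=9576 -7030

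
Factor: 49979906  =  2^1*131^1*190763^1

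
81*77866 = 6307146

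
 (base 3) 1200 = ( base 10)45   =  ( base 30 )1f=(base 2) 101101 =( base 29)1g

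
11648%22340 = 11648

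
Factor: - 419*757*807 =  - 255966681 = - 3^1*269^1*419^1*757^1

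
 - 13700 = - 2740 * 5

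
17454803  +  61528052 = 78982855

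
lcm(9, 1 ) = 9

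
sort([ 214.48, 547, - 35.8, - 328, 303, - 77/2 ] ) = [-328,-77/2, - 35.8,214.48,303,547 ]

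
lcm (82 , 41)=82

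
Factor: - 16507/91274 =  - 2^ ( - 1) * 17^1 *47^( - 1 ) = -17/94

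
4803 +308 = 5111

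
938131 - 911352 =26779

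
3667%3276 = 391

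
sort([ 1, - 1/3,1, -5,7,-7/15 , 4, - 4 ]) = [-5,-4, - 7/15, - 1/3,1, 1 , 4, 7] 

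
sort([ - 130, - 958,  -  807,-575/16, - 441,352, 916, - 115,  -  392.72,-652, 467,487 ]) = [ - 958, - 807, - 652,-441, -392.72,-130, - 115, - 575/16 , 352, 467,487, 916] 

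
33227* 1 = 33227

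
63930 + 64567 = 128497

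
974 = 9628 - 8654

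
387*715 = 276705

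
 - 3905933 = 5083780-8989713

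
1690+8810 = 10500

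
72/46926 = 4/2607= 0.00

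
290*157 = 45530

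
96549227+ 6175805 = 102725032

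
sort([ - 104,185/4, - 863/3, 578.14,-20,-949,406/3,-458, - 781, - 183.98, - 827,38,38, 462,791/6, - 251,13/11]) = [-949 , - 827,-781,- 458, - 863/3, - 251, - 183.98,-104, - 20,13/11,38, 38, 185/4,791/6,406/3,462, 578.14]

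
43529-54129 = - 10600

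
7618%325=143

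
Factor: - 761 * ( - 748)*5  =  2846140= 2^2*5^1*11^1*17^1*761^1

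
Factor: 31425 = 3^1* 5^2*  419^1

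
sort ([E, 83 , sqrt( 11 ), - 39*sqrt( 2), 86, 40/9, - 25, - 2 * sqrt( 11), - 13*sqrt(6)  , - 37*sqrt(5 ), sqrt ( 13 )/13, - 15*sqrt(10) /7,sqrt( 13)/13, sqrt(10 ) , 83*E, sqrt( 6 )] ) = [-37*sqrt( 5) , - 39 *sqrt( 2 ) ,-13*sqrt( 6 ), - 25,-15*sqrt( 10 ) /7  ,  -  2*sqrt( 11), sqrt( 13) /13, sqrt( 13)/13  ,  sqrt ( 6 ), E , sqrt( 10),sqrt( 11 ), 40/9, 83, 86,83* E ]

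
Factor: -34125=  -  3^1  *  5^3*7^1*13^1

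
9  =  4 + 5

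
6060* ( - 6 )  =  -36360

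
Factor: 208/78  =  8/3 = 2^3 * 3^( - 1 ) 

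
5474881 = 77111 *71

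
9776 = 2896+6880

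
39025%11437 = 4714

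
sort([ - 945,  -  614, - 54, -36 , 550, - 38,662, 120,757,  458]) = [ - 945, - 614, - 54,-38, - 36,  120,458,550, 662, 757]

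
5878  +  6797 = 12675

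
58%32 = 26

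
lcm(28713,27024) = 459408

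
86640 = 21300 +65340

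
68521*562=38508802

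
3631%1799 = 33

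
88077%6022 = 3769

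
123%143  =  123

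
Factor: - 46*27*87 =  - 108054=- 2^1*3^4*23^1*29^1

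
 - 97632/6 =-16272 = -16272.00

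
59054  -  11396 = 47658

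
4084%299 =197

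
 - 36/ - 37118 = 18/18559 = 0.00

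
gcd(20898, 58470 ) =6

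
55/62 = 55/62  =  0.89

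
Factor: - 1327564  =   -2^2*7^1*17^1*2789^1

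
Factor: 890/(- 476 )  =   -2^(-1)*5^1*7^( - 1)*17^( - 1 )*89^1= -445/238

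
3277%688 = 525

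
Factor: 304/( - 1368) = - 2^1* 3^( - 2) = - 2/9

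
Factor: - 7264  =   - 2^5 * 227^1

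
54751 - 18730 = 36021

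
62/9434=31/4717 = 0.01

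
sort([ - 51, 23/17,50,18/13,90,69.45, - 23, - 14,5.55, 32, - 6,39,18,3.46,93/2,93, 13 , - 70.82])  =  [ - 70.82,- 51,-23, - 14, - 6,23/17,18/13,3.46,5.55  ,  13,18,32, 39,  93/2,50, 69.45, 90, 93] 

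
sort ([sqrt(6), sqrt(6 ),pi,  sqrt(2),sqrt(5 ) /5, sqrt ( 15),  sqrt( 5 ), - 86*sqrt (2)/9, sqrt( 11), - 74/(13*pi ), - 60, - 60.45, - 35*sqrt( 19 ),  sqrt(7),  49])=[-35*sqrt (19 ),-60.45,  -  60, - 86*sqrt(2)/9, - 74/ ( 13*pi), sqrt(5 )/5,sqrt( 2 ),sqrt ( 5 ), sqrt ( 6)  ,  sqrt( 6 ), sqrt(7 ),  pi,sqrt(11 ),sqrt( 15),49 ]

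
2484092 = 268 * 9269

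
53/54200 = 53/54200=0.00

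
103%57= 46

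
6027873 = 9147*659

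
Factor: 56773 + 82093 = 138866 = 2^1*7^2*13^1*109^1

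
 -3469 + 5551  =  2082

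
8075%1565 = 250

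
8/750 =4/375 = 0.01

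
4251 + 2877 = 7128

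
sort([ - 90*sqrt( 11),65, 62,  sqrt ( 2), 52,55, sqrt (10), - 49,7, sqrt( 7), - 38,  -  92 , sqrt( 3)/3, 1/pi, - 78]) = [ - 90*sqrt( 11), - 92, - 78, - 49, - 38,1/pi , sqrt(3)/3,sqrt( 2), sqrt(7), sqrt( 10) , 7, 52 , 55, 62, 65 ]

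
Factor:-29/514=-2^ ( - 1)*29^1*257^( - 1 )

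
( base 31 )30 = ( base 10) 93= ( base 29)36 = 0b1011101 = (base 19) 4H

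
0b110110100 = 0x1b4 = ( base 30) eg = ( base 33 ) D7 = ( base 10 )436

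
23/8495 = 23/8495 = 0.00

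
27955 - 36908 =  - 8953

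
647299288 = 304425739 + 342873549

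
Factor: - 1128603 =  - 3^1*7^1 * 223^1 * 241^1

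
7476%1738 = 524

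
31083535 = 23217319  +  7866216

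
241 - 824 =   -  583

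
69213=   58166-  - 11047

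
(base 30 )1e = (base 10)44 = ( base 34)1a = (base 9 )48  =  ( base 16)2C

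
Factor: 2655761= 2655761^1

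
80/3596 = 20/899 = 0.02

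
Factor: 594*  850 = 504900 = 2^2*3^3*5^2  *  11^1* 17^1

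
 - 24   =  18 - 42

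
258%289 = 258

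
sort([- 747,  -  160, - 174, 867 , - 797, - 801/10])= [ - 797, - 747, - 174, - 160, - 801/10,867]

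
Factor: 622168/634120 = 5^(-1)*191^( - 1 )* 937^1 = 937/955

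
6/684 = 1/114 = 0.01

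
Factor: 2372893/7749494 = 2^( - 1 )*2372893^1 * 3874747^( - 1 )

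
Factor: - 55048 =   -  2^3*7^1 * 983^1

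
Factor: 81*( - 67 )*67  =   - 3^4*67^2=- 363609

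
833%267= 32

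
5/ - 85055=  - 1/17011 =- 0.00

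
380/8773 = 380/8773 = 0.04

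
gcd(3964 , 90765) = 1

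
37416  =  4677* 8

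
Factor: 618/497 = 2^1*3^1 * 7^(-1)*71^ ( - 1 )*103^1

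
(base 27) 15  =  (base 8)40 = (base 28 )14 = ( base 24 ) 18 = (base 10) 32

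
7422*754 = 5596188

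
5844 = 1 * 5844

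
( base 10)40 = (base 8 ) 50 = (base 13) 31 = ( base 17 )26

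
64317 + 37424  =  101741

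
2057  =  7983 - 5926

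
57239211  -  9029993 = 48209218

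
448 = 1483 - 1035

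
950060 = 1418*670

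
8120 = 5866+2254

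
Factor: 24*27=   648  =  2^3 * 3^4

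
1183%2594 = 1183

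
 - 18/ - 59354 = 9/29677 = 0.00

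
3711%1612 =487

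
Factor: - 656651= -656651^1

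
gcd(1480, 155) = 5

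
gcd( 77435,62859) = 911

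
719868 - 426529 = 293339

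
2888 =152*19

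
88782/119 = 88782/119 = 746.07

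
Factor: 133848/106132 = 198/157 = 2^1 * 3^2*11^1*157^( - 1)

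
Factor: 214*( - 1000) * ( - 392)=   83888000 = 2^7*5^3*7^2*107^1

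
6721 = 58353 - 51632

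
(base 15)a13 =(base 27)330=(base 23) 46e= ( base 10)2268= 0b100011011100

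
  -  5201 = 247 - 5448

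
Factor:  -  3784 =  - 2^3*11^1*43^1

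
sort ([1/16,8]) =[ 1/16,8] 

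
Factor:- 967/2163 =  - 3^( - 1 )*7^ (-1)*103^( - 1) * 967^1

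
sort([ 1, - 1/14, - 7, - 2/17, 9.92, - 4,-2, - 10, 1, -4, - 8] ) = [ - 10 , - 8, - 7, - 4, - 4, - 2, -2/17, - 1/14, 1  ,  1, 9.92]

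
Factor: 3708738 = 2^1*3^2 * 11^1  *18731^1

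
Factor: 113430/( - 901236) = -2^ ( - 1) * 5^1*7^( - 1)*19^1*199^1*10729^(-1)= - 18905/150206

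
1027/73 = 1027/73= 14.07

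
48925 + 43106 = 92031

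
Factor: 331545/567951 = 5^1 * 23^1 *197^ ( - 1 )= 115/197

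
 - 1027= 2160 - 3187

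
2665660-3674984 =- 1009324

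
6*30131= 180786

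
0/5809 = 0 = 0.00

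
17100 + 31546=48646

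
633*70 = 44310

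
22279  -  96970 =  - 74691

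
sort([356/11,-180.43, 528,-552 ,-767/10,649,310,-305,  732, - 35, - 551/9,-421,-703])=[-703, - 552,-421,-305,  -  180.43 , - 767/10 , - 551/9,-35,356/11,310, 528, 649, 732]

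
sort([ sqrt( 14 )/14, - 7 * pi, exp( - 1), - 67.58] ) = [ - 67.58, - 7 * pi, sqrt(14 ) /14,exp (-1)] 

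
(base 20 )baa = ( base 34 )3XK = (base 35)3qp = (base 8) 11002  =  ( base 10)4610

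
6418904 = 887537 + 5531367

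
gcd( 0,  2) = 2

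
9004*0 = 0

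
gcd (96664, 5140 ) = 4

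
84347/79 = 1067 + 54/79 = 1067.68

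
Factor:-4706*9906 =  - 2^2*3^1*13^2*127^1*181^1 = - 46617636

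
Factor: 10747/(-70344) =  - 2^(- 3)*3^( - 2)*11^1 = - 11/72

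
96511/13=96511/13= 7423.92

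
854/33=854/33 = 25.88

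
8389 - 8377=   12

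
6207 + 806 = 7013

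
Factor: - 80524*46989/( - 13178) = 1891871118/6589 = 2^1 *3^2*11^(-1 )*23^1*41^1*227^1*491^1*599^( - 1) 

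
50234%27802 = 22432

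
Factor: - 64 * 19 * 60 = -72960 = - 2^8 *3^1*5^1*19^1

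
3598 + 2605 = 6203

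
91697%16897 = 7212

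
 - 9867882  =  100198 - 9968080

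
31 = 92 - 61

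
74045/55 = 1346 + 3/11 =1346.27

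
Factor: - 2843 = -2843^1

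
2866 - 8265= - 5399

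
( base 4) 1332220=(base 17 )1b0c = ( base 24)e1g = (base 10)8104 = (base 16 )1fa8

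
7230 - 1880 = 5350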